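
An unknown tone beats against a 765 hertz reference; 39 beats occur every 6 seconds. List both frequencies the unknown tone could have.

758.5 Hz or 771.5 Hz

Beat frequency = 39/6 = 6.5 Hz.
|f − 765| = 6.5, so f = 765 ± 6.5.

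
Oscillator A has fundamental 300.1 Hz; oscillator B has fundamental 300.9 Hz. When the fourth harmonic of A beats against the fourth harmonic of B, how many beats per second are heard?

3.2 Hz

Fourth harmonic of the first: 4·300.1 = 1200.4 Hz.
Fourth harmonic of the second: 4·300.9 = 1203.6 Hz.
f_beat = |1200.4 − 1203.6| = 3.2 Hz.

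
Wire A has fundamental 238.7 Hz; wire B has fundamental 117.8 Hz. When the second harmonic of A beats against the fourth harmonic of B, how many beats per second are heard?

Second harmonic of the first: 2·238.7 = 477.4 Hz.
Fourth harmonic of the second: 4·117.8 = 471.2 Hz.
f_beat = |477.4 − 471.2| = 6.2 Hz.

6.2 Hz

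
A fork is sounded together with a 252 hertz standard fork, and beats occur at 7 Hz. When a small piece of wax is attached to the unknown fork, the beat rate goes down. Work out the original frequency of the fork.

|f − 252| = 7, so the fork was at either 245 Hz or 259 Hz.
Loading a fork with wax lowers its frequency; the adjustment lowers the fork's frequency.
The beat rate fell, so the adjustment moved the fork toward 252 Hz — it must have started above the reference.

259 Hz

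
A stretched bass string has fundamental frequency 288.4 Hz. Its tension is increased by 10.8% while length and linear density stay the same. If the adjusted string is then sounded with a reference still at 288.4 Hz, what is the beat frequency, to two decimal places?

For a string, f ∝ √T, so the new frequency is 288.4·√1.108 = 303.5744 Hz.
f_beat = |303.5744 − 288.4| = 15.17 Hz.

15.17 Hz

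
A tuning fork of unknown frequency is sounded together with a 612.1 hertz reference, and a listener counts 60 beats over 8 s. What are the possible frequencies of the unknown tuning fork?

Beat frequency = 60/8 = 7.5 Hz.
|f − 612.1| = 7.5, so f = 612.1 ± 7.5.

604.6 Hz or 619.6 Hz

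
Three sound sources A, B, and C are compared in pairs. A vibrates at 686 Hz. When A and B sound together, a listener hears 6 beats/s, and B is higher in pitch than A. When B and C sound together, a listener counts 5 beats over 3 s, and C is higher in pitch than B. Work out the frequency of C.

693.6667 Hz

B is above A, so f_B = 686 + 6 = 692 Hz.
B–C: Beat frequency = 5/3 = 1.6667 Hz.
C is above B, so f_C = 692 + 1.6667 = 693.6667 Hz.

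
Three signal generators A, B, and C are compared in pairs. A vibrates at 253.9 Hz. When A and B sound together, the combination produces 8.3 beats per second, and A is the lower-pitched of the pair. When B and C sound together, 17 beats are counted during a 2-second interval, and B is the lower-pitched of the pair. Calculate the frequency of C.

B is above A, so f_B = 253.9 + 8.3 = 262.2 Hz.
B–C: Beat frequency = 17/2 = 8.5 Hz.
C is above B, so f_C = 262.2 + 8.5 = 270.7 Hz.

270.7 Hz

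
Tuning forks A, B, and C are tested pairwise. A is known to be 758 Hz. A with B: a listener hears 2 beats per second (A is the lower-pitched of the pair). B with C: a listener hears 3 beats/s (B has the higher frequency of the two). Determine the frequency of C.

757 Hz

B is above A, so f_B = 758 + 2 = 760 Hz.
C is below B, so f_C = 760 − 3 = 757 Hz.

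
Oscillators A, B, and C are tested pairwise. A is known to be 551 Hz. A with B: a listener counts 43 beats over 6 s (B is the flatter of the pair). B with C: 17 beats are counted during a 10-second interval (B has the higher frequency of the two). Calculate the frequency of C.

542.1333 Hz

A–B: Beat frequency = 43/6 = 7.1667 Hz.
B is below A, so f_B = 551 − 7.1667 = 543.8333 Hz.
B–C: Beat frequency = 17/10 = 1.7 Hz.
C is below B, so f_C = 543.8333 − 1.7 = 542.1333 Hz.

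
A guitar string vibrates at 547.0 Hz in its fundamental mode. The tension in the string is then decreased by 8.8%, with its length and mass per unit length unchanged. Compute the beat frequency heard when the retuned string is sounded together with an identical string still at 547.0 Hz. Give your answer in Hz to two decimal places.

24.62 Hz

For a string, f ∝ √T, so the new frequency is 547.0·√0.912 = 522.3778 Hz.
f_beat = |522.3778 − 547.0| = 24.62 Hz.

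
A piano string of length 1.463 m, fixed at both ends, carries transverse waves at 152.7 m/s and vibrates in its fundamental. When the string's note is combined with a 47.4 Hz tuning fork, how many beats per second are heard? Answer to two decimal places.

For a string fixed at both ends, f_n = n·v/(2L) = 1·152.7/(2·1.463) = 52.1873 Hz.
f_beat = |52.1873 − 47.4| = 4.79 Hz.

4.79 Hz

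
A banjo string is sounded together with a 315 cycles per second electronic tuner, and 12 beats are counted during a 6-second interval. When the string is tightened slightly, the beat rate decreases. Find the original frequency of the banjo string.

313 Hz

Beat frequency = 12/6 = 2 Hz.
|f − 315| = 2, so the banjo string was at either 313 Hz or 317 Hz.
Increasing tension raises a string's frequency; the adjustment raises the banjo string's frequency.
The beat rate fell, so the adjustment moved the banjo string toward 315 Hz — it must have started below the reference.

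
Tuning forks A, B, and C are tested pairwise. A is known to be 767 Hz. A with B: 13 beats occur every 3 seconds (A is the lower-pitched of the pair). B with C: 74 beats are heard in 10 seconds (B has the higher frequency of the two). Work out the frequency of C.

A–B: Beat frequency = 13/3 = 4.3333 Hz.
B is above A, so f_B = 767 + 4.3333 = 771.3333 Hz.
B–C: Beat frequency = 74/10 = 7.4 Hz.
C is below B, so f_C = 771.3333 − 7.4 = 763.9333 Hz.

763.9333 Hz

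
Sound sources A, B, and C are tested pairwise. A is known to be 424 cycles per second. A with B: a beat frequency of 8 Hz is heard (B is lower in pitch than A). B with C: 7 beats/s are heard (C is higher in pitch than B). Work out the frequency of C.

423 Hz

B is below A, so f_B = 424 − 8 = 416 Hz.
C is above B, so f_C = 416 + 7 = 423 Hz.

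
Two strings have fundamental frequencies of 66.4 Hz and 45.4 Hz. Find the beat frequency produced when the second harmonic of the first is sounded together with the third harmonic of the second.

Second harmonic of the first: 2·66.4 = 132.8 Hz.
Third harmonic of the second: 3·45.4 = 136.2 Hz.
f_beat = |132.8 − 136.2| = 3.4 Hz.

3.4 Hz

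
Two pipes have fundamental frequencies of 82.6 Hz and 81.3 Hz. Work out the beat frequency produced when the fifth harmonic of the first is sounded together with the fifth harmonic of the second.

6.5 Hz

Fifth harmonic of the first: 5·82.6 = 413.0 Hz.
Fifth harmonic of the second: 5·81.3 = 406.5 Hz.
f_beat = |413.0 − 406.5| = 6.5 Hz.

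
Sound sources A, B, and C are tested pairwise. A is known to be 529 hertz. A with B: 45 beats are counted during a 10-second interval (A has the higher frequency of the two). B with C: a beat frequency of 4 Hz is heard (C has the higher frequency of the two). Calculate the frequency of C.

528.5 Hz

A–B: Beat frequency = 45/10 = 4.5 Hz.
B is below A, so f_B = 529 − 4.5 = 524.5 Hz.
C is above B, so f_C = 524.5 + 4 = 528.5 Hz.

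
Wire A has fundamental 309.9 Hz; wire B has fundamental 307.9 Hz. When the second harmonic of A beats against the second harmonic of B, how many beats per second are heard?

4.0 Hz

Second harmonic of the first: 2·309.9 = 619.8 Hz.
Second harmonic of the second: 2·307.9 = 615.8 Hz.
f_beat = |619.8 − 615.8| = 4.0 Hz.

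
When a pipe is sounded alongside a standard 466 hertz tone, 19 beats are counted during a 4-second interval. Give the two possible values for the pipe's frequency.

461.25 Hz or 470.75 Hz

Beat frequency = 19/4 = 4.75 Hz.
|f − 466| = 4.75, so f = 466 ± 4.75.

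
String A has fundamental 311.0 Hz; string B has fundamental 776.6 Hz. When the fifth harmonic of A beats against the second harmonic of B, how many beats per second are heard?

1.8 Hz

Fifth harmonic of the first: 5·311.0 = 1555.0 Hz.
Second harmonic of the second: 2·776.6 = 1553.2 Hz.
f_beat = |1555.0 − 1553.2| = 1.8 Hz.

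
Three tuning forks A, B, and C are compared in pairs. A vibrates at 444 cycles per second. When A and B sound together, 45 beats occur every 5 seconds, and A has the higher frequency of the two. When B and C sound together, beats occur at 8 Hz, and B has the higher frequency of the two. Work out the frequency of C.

427 Hz

A–B: Beat frequency = 45/5 = 9 Hz.
B is below A, so f_B = 444 − 9 = 435 Hz.
C is below B, so f_C = 435 − 8 = 427 Hz.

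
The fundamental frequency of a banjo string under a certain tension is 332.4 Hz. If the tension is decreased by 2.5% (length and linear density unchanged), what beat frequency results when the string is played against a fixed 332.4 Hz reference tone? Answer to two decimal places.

4.18 Hz

For a string, f ∝ √T, so the new frequency is 332.4·√0.975 = 328.2187 Hz.
f_beat = |328.2187 − 332.4| = 4.18 Hz.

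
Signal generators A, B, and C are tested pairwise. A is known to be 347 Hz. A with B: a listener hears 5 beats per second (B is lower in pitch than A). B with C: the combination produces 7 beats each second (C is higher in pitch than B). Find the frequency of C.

B is below A, so f_B = 347 − 5 = 342 Hz.
C is above B, so f_C = 342 + 7 = 349 Hz.

349 Hz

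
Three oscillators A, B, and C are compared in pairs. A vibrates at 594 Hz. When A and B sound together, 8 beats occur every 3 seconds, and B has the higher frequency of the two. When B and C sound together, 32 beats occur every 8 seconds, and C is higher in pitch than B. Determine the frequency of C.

600.6667 Hz

A–B: Beat frequency = 8/3 = 2.6667 Hz.
B is above A, so f_B = 594 + 2.6667 = 596.6667 Hz.
B–C: Beat frequency = 32/8 = 4 Hz.
C is above B, so f_C = 596.6667 + 4 = 600.6667 Hz.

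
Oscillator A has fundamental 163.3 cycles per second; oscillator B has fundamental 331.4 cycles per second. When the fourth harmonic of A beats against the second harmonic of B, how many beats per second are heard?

Fourth harmonic of the first: 4·163.3 = 653.2 Hz.
Second harmonic of the second: 2·331.4 = 662.8 Hz.
f_beat = |653.2 − 662.8| = 9.6 Hz.

9.6 Hz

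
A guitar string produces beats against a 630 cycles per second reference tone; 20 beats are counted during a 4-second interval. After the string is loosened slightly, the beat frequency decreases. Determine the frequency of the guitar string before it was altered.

635 Hz

Beat frequency = 20/4 = 5 Hz.
|f − 630| = 5, so the guitar string was at either 625 Hz or 635 Hz.
Reducing tension lowers a string's frequency; the adjustment lowers the guitar string's frequency.
The beat rate fell, so the adjustment moved the guitar string toward 630 Hz — it must have started above the reference.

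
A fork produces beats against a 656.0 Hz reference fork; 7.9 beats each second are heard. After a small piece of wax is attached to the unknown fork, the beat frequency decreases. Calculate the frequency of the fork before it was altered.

|f − 656.0| = 7.9, so the fork was at either 648.1 Hz or 663.9 Hz.
Loading a fork with wax lowers its frequency; the adjustment lowers the fork's frequency.
The beat rate fell, so the adjustment moved the fork toward 656.0 Hz — it must have started above the reference.

663.9 Hz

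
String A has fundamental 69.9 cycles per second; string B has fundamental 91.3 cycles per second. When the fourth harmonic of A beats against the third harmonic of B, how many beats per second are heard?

5.7 Hz

Fourth harmonic of the first: 4·69.9 = 279.6 Hz.
Third harmonic of the second: 3·91.3 = 273.9 Hz.
f_beat = |279.6 − 273.9| = 5.7 Hz.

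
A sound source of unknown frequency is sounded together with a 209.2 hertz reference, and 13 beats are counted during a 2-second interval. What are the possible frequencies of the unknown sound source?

202.7 Hz or 215.7 Hz

Beat frequency = 13/2 = 6.5 Hz.
|f − 209.2| = 6.5, so f = 209.2 ± 6.5.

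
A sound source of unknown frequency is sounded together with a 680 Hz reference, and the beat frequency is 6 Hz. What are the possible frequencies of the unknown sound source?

674 Hz or 686 Hz

|f − 680| = 6, so f = 680 ± 6.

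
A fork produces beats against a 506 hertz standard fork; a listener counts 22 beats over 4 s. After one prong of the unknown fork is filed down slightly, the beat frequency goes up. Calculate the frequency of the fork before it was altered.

Beat frequency = 22/4 = 5.5 Hz.
|f − 506| = 5.5, so the fork was at either 500.5 Hz or 511.5 Hz.
Filing a prong removes mass and raises the fork's frequency; the adjustment raises the fork's frequency.
The beat rate rose, so the adjustment moved the fork further from 506 Hz — it was already above the reference.

511.5 Hz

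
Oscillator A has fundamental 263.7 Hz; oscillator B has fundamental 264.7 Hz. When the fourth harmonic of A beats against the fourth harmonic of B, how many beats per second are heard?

4.0 Hz

Fourth harmonic of the first: 4·263.7 = 1054.8 Hz.
Fourth harmonic of the second: 4·264.7 = 1058.8 Hz.
f_beat = |1054.8 − 1058.8| = 4.0 Hz.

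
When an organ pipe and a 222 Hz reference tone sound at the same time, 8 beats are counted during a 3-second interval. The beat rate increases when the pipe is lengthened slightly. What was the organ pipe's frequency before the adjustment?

219.3333 Hz

Beat frequency = 8/3 = 2.6667 Hz.
|f − 222| = 2.6667, so the organ pipe was at either 219.3333 Hz or 224.6667 Hz.
A longer pipe has a lower fundamental; the adjustment lowers the organ pipe's frequency.
The beat rate rose, so the adjustment moved the organ pipe further from 222 Hz — it was already below the reference.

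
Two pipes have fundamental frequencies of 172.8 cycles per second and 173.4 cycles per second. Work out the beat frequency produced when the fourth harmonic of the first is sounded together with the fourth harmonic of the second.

Fourth harmonic of the first: 4·172.8 = 691.2 Hz.
Fourth harmonic of the second: 4·173.4 = 693.6 Hz.
f_beat = |691.2 − 693.6| = 2.4 Hz.

2.4 Hz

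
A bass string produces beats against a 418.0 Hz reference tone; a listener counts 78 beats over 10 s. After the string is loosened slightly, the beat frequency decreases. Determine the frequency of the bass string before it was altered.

Beat frequency = 78/10 = 7.8 Hz.
|f − 418.0| = 7.8, so the bass string was at either 410.2 Hz or 425.8 Hz.
Reducing tension lowers a string's frequency; the adjustment lowers the bass string's frequency.
The beat rate fell, so the adjustment moved the bass string toward 418.0 Hz — it must have started above the reference.

425.8 Hz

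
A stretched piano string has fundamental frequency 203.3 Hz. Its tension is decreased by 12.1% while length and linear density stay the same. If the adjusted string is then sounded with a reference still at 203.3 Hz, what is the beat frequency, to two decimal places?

12.70 Hz

For a string, f ∝ √T, so the new frequency is 203.3·√0.879 = 190.6039 Hz.
f_beat = |190.6039 − 203.3| = 12.70 Hz.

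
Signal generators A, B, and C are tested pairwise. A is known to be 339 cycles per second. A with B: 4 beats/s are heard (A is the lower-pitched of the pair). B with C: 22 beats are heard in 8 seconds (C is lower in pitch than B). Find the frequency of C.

B is above A, so f_B = 339 + 4 = 343 Hz.
B–C: Beat frequency = 22/8 = 2.75 Hz.
C is below B, so f_C = 343 − 2.75 = 340.25 Hz.

340.25 Hz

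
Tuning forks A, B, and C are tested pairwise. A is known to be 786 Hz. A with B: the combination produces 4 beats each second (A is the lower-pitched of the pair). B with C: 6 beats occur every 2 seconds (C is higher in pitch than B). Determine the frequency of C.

793 Hz

B is above A, so f_B = 786 + 4 = 790 Hz.
B–C: Beat frequency = 6/2 = 3 Hz.
C is above B, so f_C = 790 + 3 = 793 Hz.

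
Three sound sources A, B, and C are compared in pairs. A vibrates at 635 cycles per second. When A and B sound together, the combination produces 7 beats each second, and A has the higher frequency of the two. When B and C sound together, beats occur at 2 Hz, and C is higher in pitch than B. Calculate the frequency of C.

630 Hz

B is below A, so f_B = 635 − 7 = 628 Hz.
C is above B, so f_C = 628 + 2 = 630 Hz.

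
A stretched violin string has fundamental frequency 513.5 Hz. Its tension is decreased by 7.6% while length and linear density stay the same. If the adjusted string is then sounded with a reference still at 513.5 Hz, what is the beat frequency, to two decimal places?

For a string, f ∝ √T, so the new frequency is 513.5·√0.924 = 493.6015 Hz.
f_beat = |493.6015 − 513.5| = 19.90 Hz.

19.90 Hz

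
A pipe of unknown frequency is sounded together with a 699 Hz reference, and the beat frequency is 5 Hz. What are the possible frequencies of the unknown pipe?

694 Hz or 704 Hz

|f − 699| = 5, so f = 699 ± 5.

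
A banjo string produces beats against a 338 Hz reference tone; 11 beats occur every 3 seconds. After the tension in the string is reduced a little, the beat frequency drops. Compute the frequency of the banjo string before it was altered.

Beat frequency = 11/3 = 3.6667 Hz.
|f − 338| = 3.6667, so the banjo string was at either 334.3333 Hz or 341.6667 Hz.
Lower tension means lower frequency; the adjustment lowers the banjo string's frequency.
The beat rate fell, so the adjustment moved the banjo string toward 338 Hz — it must have started above the reference.

341.6667 Hz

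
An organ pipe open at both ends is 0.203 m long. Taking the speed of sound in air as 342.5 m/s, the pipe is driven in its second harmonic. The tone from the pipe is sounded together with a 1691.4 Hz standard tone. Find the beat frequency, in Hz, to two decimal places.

4.21 Hz

Open pipe: f_n = n·v/(2L) = 2·342.5/(2·0.203) = 1687.1921 Hz.
f_beat = |1687.1921 − 1691.4| = 4.21 Hz.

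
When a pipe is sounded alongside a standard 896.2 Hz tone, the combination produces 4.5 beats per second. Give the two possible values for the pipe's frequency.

|f − 896.2| = 4.5, so f = 896.2 ± 4.5.

891.7 Hz or 900.7 Hz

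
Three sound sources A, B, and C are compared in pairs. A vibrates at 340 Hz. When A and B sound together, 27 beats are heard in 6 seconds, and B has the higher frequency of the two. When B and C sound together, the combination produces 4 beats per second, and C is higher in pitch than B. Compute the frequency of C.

A–B: Beat frequency = 27/6 = 4.5 Hz.
B is above A, so f_B = 340 + 4.5 = 344.5 Hz.
C is above B, so f_C = 344.5 + 4 = 348.5 Hz.

348.5 Hz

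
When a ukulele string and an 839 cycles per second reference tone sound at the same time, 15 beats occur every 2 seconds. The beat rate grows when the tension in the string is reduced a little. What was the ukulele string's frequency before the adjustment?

831.5 Hz

Beat frequency = 15/2 = 7.5 Hz.
|f − 839| = 7.5, so the ukulele string was at either 831.5 Hz or 846.5 Hz.
Lower tension means lower frequency; the adjustment lowers the ukulele string's frequency.
The beat rate rose, so the adjustment moved the ukulele string further from 839 Hz — it was already below the reference.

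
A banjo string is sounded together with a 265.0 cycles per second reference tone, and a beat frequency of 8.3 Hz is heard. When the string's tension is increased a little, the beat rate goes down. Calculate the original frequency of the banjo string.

|f − 265.0| = 8.3, so the banjo string was at either 256.7 Hz or 273.3 Hz.
Higher tension means higher frequency; the adjustment raises the banjo string's frequency.
The beat rate fell, so the adjustment moved the banjo string toward 265.0 Hz — it must have started below the reference.

256.7 Hz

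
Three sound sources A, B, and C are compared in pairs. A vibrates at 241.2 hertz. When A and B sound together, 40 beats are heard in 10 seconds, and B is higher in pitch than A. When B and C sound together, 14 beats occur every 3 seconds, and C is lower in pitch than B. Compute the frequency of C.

240.5333 Hz

A–B: Beat frequency = 40/10 = 4 Hz.
B is above A, so f_B = 241.2 + 4 = 245.2 Hz.
B–C: Beat frequency = 14/3 = 4.6667 Hz.
C is below B, so f_C = 245.2 − 4.6667 = 240.5333 Hz.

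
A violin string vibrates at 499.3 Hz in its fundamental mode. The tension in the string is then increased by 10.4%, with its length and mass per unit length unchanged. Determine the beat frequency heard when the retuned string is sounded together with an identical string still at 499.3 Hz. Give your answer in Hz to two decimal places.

For a string, f ∝ √T, so the new frequency is 499.3·√1.104 = 524.6215 Hz.
f_beat = |524.6215 − 499.3| = 25.32 Hz.

25.32 Hz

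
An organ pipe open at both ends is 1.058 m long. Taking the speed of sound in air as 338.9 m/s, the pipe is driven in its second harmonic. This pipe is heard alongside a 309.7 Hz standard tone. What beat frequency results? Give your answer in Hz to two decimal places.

10.62 Hz

Open pipe: f_n = n·v/(2L) = 2·338.9/(2·1.058) = 320.3214 Hz.
f_beat = |320.3214 − 309.7| = 10.62 Hz.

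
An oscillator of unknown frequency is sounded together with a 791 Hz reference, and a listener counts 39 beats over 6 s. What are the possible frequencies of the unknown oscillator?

784.5 Hz or 797.5 Hz

Beat frequency = 39/6 = 6.5 Hz.
|f − 791| = 6.5, so f = 791 ± 6.5.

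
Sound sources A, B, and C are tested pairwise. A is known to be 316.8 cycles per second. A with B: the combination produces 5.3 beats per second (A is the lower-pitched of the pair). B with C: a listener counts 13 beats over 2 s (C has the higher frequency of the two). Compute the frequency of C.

B is above A, so f_B = 316.8 + 5.3 = 322.1 Hz.
B–C: Beat frequency = 13/2 = 6.5 Hz.
C is above B, so f_C = 322.1 + 6.5 = 328.6 Hz.

328.6 Hz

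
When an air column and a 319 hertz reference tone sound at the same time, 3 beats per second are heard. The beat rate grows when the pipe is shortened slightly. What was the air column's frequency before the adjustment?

|f − 319| = 3, so the air column was at either 316 Hz or 322 Hz.
A shorter pipe has a higher fundamental; the adjustment raises the air column's frequency.
The beat rate rose, so the adjustment moved the air column further from 319 Hz — it was already above the reference.

322 Hz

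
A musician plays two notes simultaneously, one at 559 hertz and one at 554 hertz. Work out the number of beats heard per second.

f_beat = |f₁ − f₂|.
|559 − 554| = 5 Hz.

5 Hz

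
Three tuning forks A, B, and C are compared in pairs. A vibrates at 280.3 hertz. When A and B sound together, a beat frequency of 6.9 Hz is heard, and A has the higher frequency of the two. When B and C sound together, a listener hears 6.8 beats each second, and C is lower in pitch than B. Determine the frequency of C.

B is below A, so f_B = 280.3 − 6.9 = 273.4 Hz.
C is below B, so f_C = 273.4 − 6.8 = 266.6 Hz.

266.6 Hz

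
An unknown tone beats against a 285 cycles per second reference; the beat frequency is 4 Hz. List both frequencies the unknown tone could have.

281 Hz or 289 Hz

|f − 285| = 4, so f = 285 ± 4.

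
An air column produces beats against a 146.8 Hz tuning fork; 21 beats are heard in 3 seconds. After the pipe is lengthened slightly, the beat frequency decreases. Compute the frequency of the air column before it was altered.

Beat frequency = 21/3 = 7 Hz.
|f − 146.8| = 7, so the air column was at either 139.8 Hz or 153.8 Hz.
A longer pipe has a lower fundamental; the adjustment lowers the air column's frequency.
The beat rate fell, so the adjustment moved the air column toward 146.8 Hz — it must have started above the reference.

153.8 Hz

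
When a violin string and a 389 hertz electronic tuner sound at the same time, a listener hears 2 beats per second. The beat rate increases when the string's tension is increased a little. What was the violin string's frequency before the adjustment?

391 Hz

|f − 389| = 2, so the violin string was at either 387 Hz or 391 Hz.
Higher tension means higher frequency; the adjustment raises the violin string's frequency.
The beat rate rose, so the adjustment moved the violin string further from 389 Hz — it was already above the reference.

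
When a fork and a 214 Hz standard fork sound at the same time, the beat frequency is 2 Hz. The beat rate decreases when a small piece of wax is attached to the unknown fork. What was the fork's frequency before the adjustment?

216 Hz

|f − 214| = 2, so the fork was at either 212 Hz or 216 Hz.
Loading a fork with wax lowers its frequency; the adjustment lowers the fork's frequency.
The beat rate fell, so the adjustment moved the fork toward 214 Hz — it must have started above the reference.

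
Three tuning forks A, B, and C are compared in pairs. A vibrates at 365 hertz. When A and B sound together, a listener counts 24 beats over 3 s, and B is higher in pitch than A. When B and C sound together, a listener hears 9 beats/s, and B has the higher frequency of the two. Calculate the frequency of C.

A–B: Beat frequency = 24/3 = 8 Hz.
B is above A, so f_B = 365 + 8 = 373 Hz.
C is below B, so f_C = 373 − 9 = 364 Hz.

364 Hz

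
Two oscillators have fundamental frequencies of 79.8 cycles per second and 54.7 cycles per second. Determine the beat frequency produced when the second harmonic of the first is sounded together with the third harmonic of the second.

Second harmonic of the first: 2·79.8 = 159.6 Hz.
Third harmonic of the second: 3·54.7 = 164.1 Hz.
f_beat = |159.6 − 164.1| = 4.5 Hz.

4.5 Hz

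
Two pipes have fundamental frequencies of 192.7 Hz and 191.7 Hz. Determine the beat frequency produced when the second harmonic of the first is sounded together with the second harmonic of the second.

Second harmonic of the first: 2·192.7 = 385.4 Hz.
Second harmonic of the second: 2·191.7 = 383.4 Hz.
f_beat = |385.4 − 383.4| = 2.0 Hz.

2.0 Hz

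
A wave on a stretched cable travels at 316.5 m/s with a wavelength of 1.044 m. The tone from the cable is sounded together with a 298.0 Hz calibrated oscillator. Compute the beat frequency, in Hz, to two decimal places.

5.16 Hz

Source frequency f = v/λ = 316.5/1.044 = 303.1609 Hz.
f_beat = |303.1609 − 298.0| = 5.16 Hz.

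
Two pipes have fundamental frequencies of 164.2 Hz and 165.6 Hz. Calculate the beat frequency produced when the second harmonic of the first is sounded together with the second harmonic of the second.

Second harmonic of the first: 2·164.2 = 328.4 Hz.
Second harmonic of the second: 2·165.6 = 331.2 Hz.
f_beat = |328.4 − 331.2| = 2.8 Hz.

2.8 Hz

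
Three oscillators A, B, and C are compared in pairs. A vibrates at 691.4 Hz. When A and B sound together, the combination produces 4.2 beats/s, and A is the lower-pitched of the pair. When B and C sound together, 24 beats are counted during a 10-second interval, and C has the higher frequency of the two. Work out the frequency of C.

698 Hz

B is above A, so f_B = 691.4 + 4.2 = 695.6 Hz.
B–C: Beat frequency = 24/10 = 2.4 Hz.
C is above B, so f_C = 695.6 + 2.4 = 698 Hz.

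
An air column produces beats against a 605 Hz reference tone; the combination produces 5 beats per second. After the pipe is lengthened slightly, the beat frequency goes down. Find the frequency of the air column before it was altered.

|f − 605| = 5, so the air column was at either 600 Hz or 610 Hz.
A longer pipe has a lower fundamental; the adjustment lowers the air column's frequency.
The beat rate fell, so the adjustment moved the air column toward 605 Hz — it must have started above the reference.

610 Hz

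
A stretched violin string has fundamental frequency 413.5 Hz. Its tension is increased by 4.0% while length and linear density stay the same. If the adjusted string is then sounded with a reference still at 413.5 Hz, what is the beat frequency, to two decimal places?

For a string, f ∝ √T, so the new frequency is 413.5·√1.040 = 421.6889 Hz.
f_beat = |421.6889 − 413.5| = 8.19 Hz.

8.19 Hz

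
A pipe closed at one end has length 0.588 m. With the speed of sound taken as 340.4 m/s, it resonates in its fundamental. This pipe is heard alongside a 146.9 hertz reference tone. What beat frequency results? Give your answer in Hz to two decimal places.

2.17 Hz

Closed pipe (odd harmonics): f_n = n·v/(4L) = 1·340.4/(4·0.588) = 144.7279 Hz.
f_beat = |144.7279 − 146.9| = 2.17 Hz.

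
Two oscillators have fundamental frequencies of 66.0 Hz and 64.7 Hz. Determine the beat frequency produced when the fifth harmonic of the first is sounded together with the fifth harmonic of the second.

6.5 Hz

Fifth harmonic of the first: 5·66.0 = 330.0 Hz.
Fifth harmonic of the second: 5·64.7 = 323.5 Hz.
f_beat = |330.0 − 323.5| = 6.5 Hz.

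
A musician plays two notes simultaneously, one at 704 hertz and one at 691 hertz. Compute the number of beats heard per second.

13 Hz

f_beat = |f₁ − f₂|.
|704 − 691| = 13 Hz.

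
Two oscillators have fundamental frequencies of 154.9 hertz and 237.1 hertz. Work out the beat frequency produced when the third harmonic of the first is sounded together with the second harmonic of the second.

Third harmonic of the first: 3·154.9 = 464.7 Hz.
Second harmonic of the second: 2·237.1 = 474.2 Hz.
f_beat = |464.7 − 474.2| = 9.5 Hz.

9.5 Hz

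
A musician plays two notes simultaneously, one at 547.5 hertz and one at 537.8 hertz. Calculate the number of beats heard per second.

The beat frequency equals the magnitude of the frequency difference.
|547.5 − 537.8| = 9.7 Hz.

9.7 Hz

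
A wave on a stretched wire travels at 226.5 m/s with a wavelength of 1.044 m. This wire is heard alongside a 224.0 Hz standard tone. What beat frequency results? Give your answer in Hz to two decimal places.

Source frequency f = v/λ = 226.5/1.044 = 216.9540 Hz.
f_beat = |216.9540 − 224.0| = 7.05 Hz.

7.05 Hz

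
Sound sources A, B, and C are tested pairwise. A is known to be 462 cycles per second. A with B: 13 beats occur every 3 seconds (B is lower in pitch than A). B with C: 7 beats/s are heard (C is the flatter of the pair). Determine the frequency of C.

A–B: Beat frequency = 13/3 = 4.3333 Hz.
B is below A, so f_B = 462 − 4.3333 = 457.6667 Hz.
C is below B, so f_C = 457.6667 − 7 = 450.6667 Hz.

450.6667 Hz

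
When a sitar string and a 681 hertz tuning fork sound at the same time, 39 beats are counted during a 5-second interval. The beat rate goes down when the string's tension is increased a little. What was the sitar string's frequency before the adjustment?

673.2 Hz

Beat frequency = 39/5 = 7.8 Hz.
|f − 681| = 7.8, so the sitar string was at either 673.2 Hz or 688.8 Hz.
Higher tension means higher frequency; the adjustment raises the sitar string's frequency.
The beat rate fell, so the adjustment moved the sitar string toward 681 Hz — it must have started below the reference.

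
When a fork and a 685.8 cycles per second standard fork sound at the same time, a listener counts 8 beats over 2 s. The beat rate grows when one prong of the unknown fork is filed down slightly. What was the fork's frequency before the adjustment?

Beat frequency = 8/2 = 4 Hz.
|f − 685.8| = 4, so the fork was at either 681.8 Hz or 689.8 Hz.
Filing a prong removes mass and raises the fork's frequency; the adjustment raises the fork's frequency.
The beat rate rose, so the adjustment moved the fork further from 685.8 Hz — it was already above the reference.

689.8 Hz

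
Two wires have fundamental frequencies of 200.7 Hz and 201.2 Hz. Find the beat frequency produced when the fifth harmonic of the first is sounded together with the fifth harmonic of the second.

Fifth harmonic of the first: 5·200.7 = 1003.5 Hz.
Fifth harmonic of the second: 5·201.2 = 1006.0 Hz.
f_beat = |1003.5 − 1006.0| = 2.5 Hz.

2.5 Hz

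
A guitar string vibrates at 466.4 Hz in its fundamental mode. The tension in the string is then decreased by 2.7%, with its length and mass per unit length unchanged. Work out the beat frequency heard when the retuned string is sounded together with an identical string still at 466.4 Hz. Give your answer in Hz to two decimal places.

For a string, f ∝ √T, so the new frequency is 466.4·√0.973 = 460.0605 Hz.
f_beat = |460.0605 − 466.4| = 6.34 Hz.

6.34 Hz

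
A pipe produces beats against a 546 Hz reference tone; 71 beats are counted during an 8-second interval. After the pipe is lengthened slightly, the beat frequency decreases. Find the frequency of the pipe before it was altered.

554.875 Hz

Beat frequency = 71/8 = 8.875 Hz.
|f − 546| = 8.875, so the pipe was at either 537.125 Hz or 554.875 Hz.
A longer pipe has a lower fundamental; the adjustment lowers the pipe's frequency.
The beat rate fell, so the adjustment moved the pipe toward 546 Hz — it must have started above the reference.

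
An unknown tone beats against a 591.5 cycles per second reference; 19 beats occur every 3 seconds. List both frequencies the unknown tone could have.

585.1667 Hz or 597.8333 Hz

Beat frequency = 19/3 = 6.3333 Hz.
|f − 591.5| = 6.3333, so f = 591.5 ± 6.3333.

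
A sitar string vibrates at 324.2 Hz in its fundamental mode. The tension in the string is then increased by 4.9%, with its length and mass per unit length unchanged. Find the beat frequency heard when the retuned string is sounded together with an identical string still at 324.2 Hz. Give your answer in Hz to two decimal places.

For a string, f ∝ √T, so the new frequency is 324.2·√1.049 = 332.0479 Hz.
f_beat = |332.0479 − 324.2| = 7.85 Hz.

7.85 Hz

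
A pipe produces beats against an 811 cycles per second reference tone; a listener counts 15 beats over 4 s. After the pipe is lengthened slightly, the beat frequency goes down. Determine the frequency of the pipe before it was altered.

814.75 Hz

Beat frequency = 15/4 = 3.75 Hz.
|f − 811| = 3.75, so the pipe was at either 807.25 Hz or 814.75 Hz.
A longer pipe has a lower fundamental; the adjustment lowers the pipe's frequency.
The beat rate fell, so the adjustment moved the pipe toward 811 Hz — it must have started above the reference.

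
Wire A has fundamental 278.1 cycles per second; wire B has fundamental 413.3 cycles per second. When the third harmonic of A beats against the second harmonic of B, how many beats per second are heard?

Third harmonic of the first: 3·278.1 = 834.3 Hz.
Second harmonic of the second: 2·413.3 = 826.6 Hz.
f_beat = |834.3 − 826.6| = 7.7 Hz.

7.7 Hz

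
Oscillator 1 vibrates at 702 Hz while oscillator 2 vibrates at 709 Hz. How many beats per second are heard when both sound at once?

f_beat = |f₁ − f₂|.
|702 − 709| = 7 Hz.

7 Hz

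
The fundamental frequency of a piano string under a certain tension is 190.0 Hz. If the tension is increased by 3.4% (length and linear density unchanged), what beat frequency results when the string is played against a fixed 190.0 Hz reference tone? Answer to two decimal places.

For a string, f ∝ √T, so the new frequency is 190.0·√1.034 = 193.2030 Hz.
f_beat = |193.2030 − 190.0| = 3.20 Hz.

3.20 Hz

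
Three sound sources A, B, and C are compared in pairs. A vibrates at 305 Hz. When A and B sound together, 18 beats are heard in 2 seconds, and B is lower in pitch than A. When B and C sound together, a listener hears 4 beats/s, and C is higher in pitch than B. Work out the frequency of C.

A–B: Beat frequency = 18/2 = 9 Hz.
B is below A, so f_B = 305 − 9 = 296 Hz.
C is above B, so f_C = 296 + 4 = 300 Hz.

300 Hz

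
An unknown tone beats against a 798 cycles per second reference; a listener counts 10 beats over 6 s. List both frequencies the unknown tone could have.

796.3333 Hz or 799.6667 Hz

Beat frequency = 10/6 = 1.6667 Hz.
|f − 798| = 1.6667, so f = 798 ± 1.6667.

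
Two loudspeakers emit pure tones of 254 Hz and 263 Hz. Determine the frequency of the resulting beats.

9 Hz

Beats arise from superposition of two nearby frequencies; the beat rate is |f₁ − f₂|.
|254 − 263| = 9 Hz.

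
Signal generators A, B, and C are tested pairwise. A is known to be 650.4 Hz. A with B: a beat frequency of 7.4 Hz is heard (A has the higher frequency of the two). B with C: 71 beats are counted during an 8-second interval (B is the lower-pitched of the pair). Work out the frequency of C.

B is below A, so f_B = 650.4 − 7.4 = 643 Hz.
B–C: Beat frequency = 71/8 = 8.875 Hz.
C is above B, so f_C = 643 + 8.875 = 651.875 Hz.

651.875 Hz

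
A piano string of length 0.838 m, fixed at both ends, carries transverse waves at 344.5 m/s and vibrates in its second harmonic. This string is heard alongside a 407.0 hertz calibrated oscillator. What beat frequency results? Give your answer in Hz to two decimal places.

For a string fixed at both ends, f_n = n·v/(2L) = 2·344.5/(2·0.838) = 411.0979 Hz.
f_beat = |411.0979 − 407.0| = 4.10 Hz.

4.10 Hz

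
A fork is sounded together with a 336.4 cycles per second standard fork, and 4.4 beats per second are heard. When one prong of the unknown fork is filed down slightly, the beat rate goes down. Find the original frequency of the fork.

|f − 336.4| = 4.4, so the fork was at either 332 Hz or 340.8 Hz.
Filing a prong removes mass and raises the fork's frequency; the adjustment raises the fork's frequency.
The beat rate fell, so the adjustment moved the fork toward 336.4 Hz — it must have started below the reference.

332 Hz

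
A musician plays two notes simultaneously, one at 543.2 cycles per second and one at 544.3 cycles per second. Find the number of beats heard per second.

Beats arise from superposition of two nearby frequencies; the beat rate is |f₁ − f₂|.
|543.2 − 544.3| = 1.1 Hz.

1.1 Hz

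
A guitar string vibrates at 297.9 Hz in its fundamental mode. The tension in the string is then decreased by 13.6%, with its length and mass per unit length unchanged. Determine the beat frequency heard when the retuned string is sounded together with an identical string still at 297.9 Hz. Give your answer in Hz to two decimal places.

21.00 Hz

For a string, f ∝ √T, so the new frequency is 297.9·√0.864 = 276.9028 Hz.
f_beat = |276.9028 − 297.9| = 21.00 Hz.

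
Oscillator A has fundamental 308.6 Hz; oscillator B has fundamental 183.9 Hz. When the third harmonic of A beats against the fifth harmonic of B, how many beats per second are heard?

Third harmonic of the first: 3·308.6 = 925.8 Hz.
Fifth harmonic of the second: 5·183.9 = 919.5 Hz.
f_beat = |925.8 − 919.5| = 6.3 Hz.

6.3 Hz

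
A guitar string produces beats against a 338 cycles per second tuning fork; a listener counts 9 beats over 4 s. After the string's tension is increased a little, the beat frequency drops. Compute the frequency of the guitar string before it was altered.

335.75 Hz

Beat frequency = 9/4 = 2.25 Hz.
|f − 338| = 2.25, so the guitar string was at either 335.75 Hz or 340.25 Hz.
Higher tension means higher frequency; the adjustment raises the guitar string's frequency.
The beat rate fell, so the adjustment moved the guitar string toward 338 Hz — it must have started below the reference.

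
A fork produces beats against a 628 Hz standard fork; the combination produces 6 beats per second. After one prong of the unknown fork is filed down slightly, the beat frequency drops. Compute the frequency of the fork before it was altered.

|f − 628| = 6, so the fork was at either 622 Hz or 634 Hz.
Filing a prong removes mass and raises the fork's frequency; the adjustment raises the fork's frequency.
The beat rate fell, so the adjustment moved the fork toward 628 Hz — it must have started below the reference.

622 Hz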